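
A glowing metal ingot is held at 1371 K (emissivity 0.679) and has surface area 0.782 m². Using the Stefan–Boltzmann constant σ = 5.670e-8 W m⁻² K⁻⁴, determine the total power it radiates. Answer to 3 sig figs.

Area A = 0.782 m².
P = εσAT⁴ = 0.679 × 5.670×10⁻⁸ × 0.782 × (1371)⁴ = 1.06×10⁵ W.

P ≈ 1.06×10⁵ W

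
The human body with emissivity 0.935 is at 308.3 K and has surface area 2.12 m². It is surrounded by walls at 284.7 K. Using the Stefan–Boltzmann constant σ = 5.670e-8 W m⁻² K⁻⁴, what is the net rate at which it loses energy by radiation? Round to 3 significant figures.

Net loss ≈ 277 W

Area A = 2.12 m².
Net radiated power P_net = εσA(T⁴ − T₀⁴) = 0.935×5.670×10⁻⁸×2.12×(308.3⁴ − 284.7⁴).
T⁴ − T₀⁴ = 9.03429×10⁹ − 6.56977×10⁹ = 2.46452×10⁹ K⁴, so P_net = 277 W.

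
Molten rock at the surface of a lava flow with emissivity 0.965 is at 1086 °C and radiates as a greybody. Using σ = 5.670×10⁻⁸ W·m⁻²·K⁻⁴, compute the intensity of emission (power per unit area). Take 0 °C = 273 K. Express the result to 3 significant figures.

T = 1086 °C + 273 = 1359 K.
Stefan–Boltzmann: I = εσT⁴ = 0.965 × 5.670×10⁻⁸ × (1359)⁴ = 1.87×10⁵ W/m².

I ≈ 1.87×10⁵ W/m²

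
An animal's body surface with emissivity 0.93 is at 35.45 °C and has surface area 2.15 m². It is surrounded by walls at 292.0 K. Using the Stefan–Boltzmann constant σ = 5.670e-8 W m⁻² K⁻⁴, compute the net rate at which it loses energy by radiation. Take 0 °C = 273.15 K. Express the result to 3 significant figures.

Net loss ≈ 204 W

T = 35.45 °C + 273.15 = 308.60 K.
Area A = 2.15 m².
Net radiated power P_net = εσA(T⁴ − T₀⁴) = 0.93×5.670×10⁻⁸×2.15×(308.60⁴ − 292.0⁴).
T⁴ − T₀⁴ = 9.06951×10⁹ − 7.26995×10⁹ = 1.79956×10⁹ K⁴, so P_net = 204 W.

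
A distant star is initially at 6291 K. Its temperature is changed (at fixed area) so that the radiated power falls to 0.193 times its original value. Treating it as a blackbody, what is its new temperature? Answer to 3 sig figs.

T₂ ≈ 4.17×10³ K

P ∝ T⁴, so T₂/T₁ = (P₂/P₁)^(1/4) = (0.193)^(1/4) = 0.662810.
T₂ = 6291 × 0.662810 = 4.17×10³ K.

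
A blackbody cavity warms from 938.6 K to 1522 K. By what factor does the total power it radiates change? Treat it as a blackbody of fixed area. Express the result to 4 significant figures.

P₂/P₁ ≈ 6.914

P ∝ T⁴, so P₂/P₁ = (T₂/T₁)⁴ = (1522/938.6)⁴ = (1.62156)⁴ = 6.914.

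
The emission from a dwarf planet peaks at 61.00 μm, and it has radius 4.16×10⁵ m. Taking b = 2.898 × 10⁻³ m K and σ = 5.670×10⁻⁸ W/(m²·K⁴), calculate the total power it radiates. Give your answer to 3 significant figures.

Wien's law: T = b/λ_max = 2.898×10⁻³/6.100×10⁻⁵ = 47.5082 K.
Surface area A = 4πR² = 4π(4.16×10⁵ m)² = 2.17469×10¹² m².
Then P = σAT⁴ = 5.670×10⁻⁸×2.17469×10¹²×(47.5082)⁴ = 6.28×10¹¹ W.

P ≈ 6.28×10¹¹ W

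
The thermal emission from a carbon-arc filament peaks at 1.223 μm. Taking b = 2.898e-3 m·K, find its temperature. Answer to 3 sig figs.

T ≈ 2.37×10³ K

Wien's law gives T = b/λ_max = (2.898×10⁻³ m·K)/(1.223×10⁻⁶ m) = 2.37×10³ K.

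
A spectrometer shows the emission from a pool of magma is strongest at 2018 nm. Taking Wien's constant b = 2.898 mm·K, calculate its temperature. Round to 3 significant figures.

T ≈ 1.44×10³ K

Wien's law gives T = b/λ_max = (2.898×10⁻³ m·K)/(2.018×10⁻⁶ m) = 1.44×10³ K.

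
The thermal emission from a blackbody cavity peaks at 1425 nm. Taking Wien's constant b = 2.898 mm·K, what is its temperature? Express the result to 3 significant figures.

Wien's law gives T = b/λ_max = (2.898×10⁻³ m·K)/(1.425×10⁻⁶ m) = 2.03×10³ K.

T ≈ 2.03×10³ K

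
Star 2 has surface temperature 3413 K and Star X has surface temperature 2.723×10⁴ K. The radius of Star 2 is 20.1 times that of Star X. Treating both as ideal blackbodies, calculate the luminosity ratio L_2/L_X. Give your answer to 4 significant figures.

L_2/L_X ≈ 0.09971

L ∝ R²T⁴, so L_2/L_X = (R_2/R_X)²(T_2/T_X)⁴ = (20.1)² × (3413/2.723×10⁴)⁴ = 404.01 × 2.46805×10⁻⁴ = 0.09971.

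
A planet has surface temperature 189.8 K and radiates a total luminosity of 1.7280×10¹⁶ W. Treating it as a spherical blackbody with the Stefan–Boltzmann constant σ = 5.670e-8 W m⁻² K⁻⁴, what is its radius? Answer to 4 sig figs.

R ≈ 4.323×10⁶ m

L = 4πR²σT⁴ ⇒ R = √(L/(4πσT⁴)).
σT⁴ = 73.5814 W/m², so R = √(1.7280×10¹⁶/(4π×73.5814)) = 4.323×10⁶ m.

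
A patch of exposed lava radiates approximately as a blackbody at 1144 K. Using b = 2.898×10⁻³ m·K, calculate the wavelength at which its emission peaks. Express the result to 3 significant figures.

λ_max ≈ 2.53×10³ nm

Wien's displacement law: λ_max = b/T = (2.898×10⁻³ m·K)/(1144 K) = 2.533×10⁻⁶ m.
That is 2.53×10³ nm, in the infrared range.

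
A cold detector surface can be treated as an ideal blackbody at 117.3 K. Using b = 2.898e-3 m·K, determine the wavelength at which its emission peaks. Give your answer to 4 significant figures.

Wien's displacement law: λ_max = b/T = (2.898×10⁻³ m·K)/(117.3 K) = 2.4706×10⁻⁵ m.
That is 24.71 μm, in the infrared range.

λ_max ≈ 24.71 μm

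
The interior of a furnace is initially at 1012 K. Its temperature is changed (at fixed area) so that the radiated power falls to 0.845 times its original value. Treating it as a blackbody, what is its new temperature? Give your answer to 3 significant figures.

P ∝ T⁴, so T₂/T₁ = (P₂/P₁)^(1/4) = (0.845)^(1/4) = 0.958769.
T₂ = 1012 × 0.958769 = 970 K.

T₂ ≈ 970 K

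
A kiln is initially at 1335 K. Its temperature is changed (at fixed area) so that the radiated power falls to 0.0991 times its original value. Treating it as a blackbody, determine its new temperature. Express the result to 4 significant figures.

T₂ ≈ 749.0 K

P ∝ T⁴, so T₂/T₁ = (P₂/P₁)^(1/4) = (0.0991)^(1/4) = 0.561072.
T₂ = 1335 × 0.561072 = 749.0 K.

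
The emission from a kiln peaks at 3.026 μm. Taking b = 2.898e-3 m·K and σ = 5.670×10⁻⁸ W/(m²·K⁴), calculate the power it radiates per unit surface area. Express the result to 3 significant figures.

Wien's law: T = b/λ_max = 2.898×10⁻³/3.026×10⁻⁶ = 957.700 K.
Then I = σT⁴ = 5.670×10⁻⁸×(957.700)⁴ = 4.77×10⁴ W/m².

I ≈ 4.77×10⁴ W/m²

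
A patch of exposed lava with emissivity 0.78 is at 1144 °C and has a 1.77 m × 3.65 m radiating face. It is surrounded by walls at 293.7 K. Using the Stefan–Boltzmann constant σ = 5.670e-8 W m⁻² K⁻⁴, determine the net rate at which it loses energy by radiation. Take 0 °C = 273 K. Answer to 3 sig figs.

Net loss ≈ 1.15×10⁶ W

T = 1144 °C + 273 = 1417 K.
Area A = 1.77 × 3.65 = 6.4605 m².
Net radiated power P_net = εσA(T⁴ − T₀⁴) = 0.78×5.670×10⁻⁸×6.4605×(1417⁴ − 293.7⁴).
T⁴ − T₀⁴ = 4.03162×10¹² − 7.44073×10⁹ = 4.02418×10¹² K⁴, so P_net = 1.15×10⁶ W.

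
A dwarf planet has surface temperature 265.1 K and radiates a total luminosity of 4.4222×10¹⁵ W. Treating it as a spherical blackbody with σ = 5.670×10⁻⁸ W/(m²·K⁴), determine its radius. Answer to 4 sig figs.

R ≈ 1.121×10⁶ m

L = 4πR²σT⁴ ⇒ R = √(L/(4πσT⁴)).
σT⁴ = 280.041 W/m², so R = √(4.4222×10¹⁵/(4π×280.041)) = 1.121×10⁶ m.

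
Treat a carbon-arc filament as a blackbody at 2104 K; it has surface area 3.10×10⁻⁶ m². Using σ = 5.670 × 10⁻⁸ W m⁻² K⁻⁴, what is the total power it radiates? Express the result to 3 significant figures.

P ≈ 3.44 W

Area A = 3.10×10⁻⁶ m².
P = σAT⁴ = 5.670×10⁻⁸ × 3.10×10⁻⁶ × (2104)⁴ = 3.44 W.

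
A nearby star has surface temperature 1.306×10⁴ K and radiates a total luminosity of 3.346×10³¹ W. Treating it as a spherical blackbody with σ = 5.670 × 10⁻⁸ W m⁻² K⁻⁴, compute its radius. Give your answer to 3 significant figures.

L = 4πR²σT⁴ ⇒ R = √(L/(4πσT⁴)).
σT⁴ = 1.64951×10⁹ W/m², so R = √(3.346×10³¹/(4π×1.64951×10⁹)) = 4.02×10¹⁰ m.

R ≈ 4.02×10¹⁰ m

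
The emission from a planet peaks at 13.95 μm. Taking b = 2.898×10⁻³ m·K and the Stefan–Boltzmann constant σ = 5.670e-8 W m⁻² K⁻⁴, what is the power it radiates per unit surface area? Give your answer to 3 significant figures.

Wien's law: T = b/λ_max = 2.898×10⁻³/1.395×10⁻⁵ = 207.742 K.
Then I = σT⁴ = 5.670×10⁻⁸×(207.742)⁴ = 106 W/m².

I ≈ 106 W/m²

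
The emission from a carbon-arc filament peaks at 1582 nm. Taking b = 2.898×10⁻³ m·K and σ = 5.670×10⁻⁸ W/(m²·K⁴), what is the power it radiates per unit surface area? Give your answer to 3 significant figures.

I ≈ 6.38×10⁵ W/m²

Wien's law: T = b/λ_max = 2.898×10⁻³/1.582×10⁻⁶ = 1831.86 K.
Then I = σT⁴ = 5.670×10⁻⁸×(1831.86)⁴ = 6.38×10⁵ W/m².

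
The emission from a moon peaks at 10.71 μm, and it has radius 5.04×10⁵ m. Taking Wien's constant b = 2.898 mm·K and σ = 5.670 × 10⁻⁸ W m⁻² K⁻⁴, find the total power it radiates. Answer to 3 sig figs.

Wien's law: T = b/λ_max = 2.898×10⁻³/1.071×10⁻⁵ = 270.588 K.
Surface area A = 4πR² = 4π(5.04×10⁵ m)² = 3.19206×10¹² m².
Then P = σAT⁴ = 5.670×10⁻⁸×3.19206×10¹²×(270.588)⁴ = 9.70×10¹⁴ W.

P ≈ 9.70×10¹⁴ W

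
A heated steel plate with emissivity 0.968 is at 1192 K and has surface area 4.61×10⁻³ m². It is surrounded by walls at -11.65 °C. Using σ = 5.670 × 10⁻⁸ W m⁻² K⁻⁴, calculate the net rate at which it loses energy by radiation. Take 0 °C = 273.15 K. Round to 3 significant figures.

Surroundings: T = -11.65 °C + 273.15 = 261.50 K.
Area A = 4.61×10⁻³ m².
Net radiated power P_net = εσA(T⁴ − T₀⁴) = 0.968×5.670×10⁻⁸×4.61×10⁻³×(1192⁴ − 261.50⁴).
T⁴ − T₀⁴ = 2.01885×10¹² − 4.67613×10⁹ = 2.01417×10¹² K⁴, so P_net = 510 W.

Net loss ≈ 510 W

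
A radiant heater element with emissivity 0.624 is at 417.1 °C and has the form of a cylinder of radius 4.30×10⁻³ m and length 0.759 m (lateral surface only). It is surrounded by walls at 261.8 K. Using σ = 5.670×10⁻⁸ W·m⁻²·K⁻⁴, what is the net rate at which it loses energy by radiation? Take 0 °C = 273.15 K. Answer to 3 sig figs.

Net loss ≈ 161 W

T = 417.1 °C + 273.15 = 690.25 K.
Lateral area A = 2πrL = 2π×4.30×10⁻³×0.759 = 0.0205064 m².
Net radiated power P_net = εσA(T⁴ − T₀⁴) = 0.624×5.670×10⁻⁸×0.0205064×(690.25⁴ − 261.8⁴).
T⁴ − T₀⁴ = 2.27000×10¹¹ − 4.69763×10⁹ = 2.22302×10¹¹ K⁴, so P_net = 161 W.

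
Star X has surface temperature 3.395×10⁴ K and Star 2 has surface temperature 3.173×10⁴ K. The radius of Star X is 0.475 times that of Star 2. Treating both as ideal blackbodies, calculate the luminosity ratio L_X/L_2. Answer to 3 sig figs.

L ∝ R²T⁴, so L_X/L_2 = (R_X/R_2)²(T_X/T_2)⁴ = (0.475)² × (3.395×10⁴/3.173×10⁴)⁴ = 0.225625 × 1.31063 = 0.296.

L_X/L_2 ≈ 0.296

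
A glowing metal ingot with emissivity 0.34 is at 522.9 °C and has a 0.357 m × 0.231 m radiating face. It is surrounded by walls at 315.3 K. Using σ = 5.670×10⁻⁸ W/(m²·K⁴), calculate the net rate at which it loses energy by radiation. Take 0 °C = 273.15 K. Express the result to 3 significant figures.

Net loss ≈ 623 W

T = 522.9 °C + 273.15 = 796.05 K.
Area A = 0.357 × 0.231 = 0.082467 m².
Net radiated power P_net = εσA(T⁴ − T₀⁴) = 0.34×5.670×10⁻⁸×0.082467×(796.05⁴ − 315.3⁴).
T⁴ − T₀⁴ = 4.01570×10¹¹ − 9.88316×10⁹ = 3.91687×10¹¹ K⁴, so P_net = 623 W.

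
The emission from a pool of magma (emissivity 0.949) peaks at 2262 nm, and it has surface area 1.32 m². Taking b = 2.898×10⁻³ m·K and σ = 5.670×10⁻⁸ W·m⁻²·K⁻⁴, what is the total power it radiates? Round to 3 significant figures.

Wien's law: T = b/λ_max = 2.898×10⁻³/2.262×10⁻⁶ = 1281.17 K.
Area A = 1.32 m².
Then P = εσAT⁴ = 0.949×5.670×10⁻⁸×1.32×(1281.17)⁴ = 1.91×10⁵ W.

P ≈ 1.91×10⁵ W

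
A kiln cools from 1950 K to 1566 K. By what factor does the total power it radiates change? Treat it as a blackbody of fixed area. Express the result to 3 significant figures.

P₂/P₁ ≈ 0.416

P ∝ T⁴, so P₂/P₁ = (T₂/T₁)⁴ = (1566/1950)⁴ = (0.803077)⁴ = 0.416.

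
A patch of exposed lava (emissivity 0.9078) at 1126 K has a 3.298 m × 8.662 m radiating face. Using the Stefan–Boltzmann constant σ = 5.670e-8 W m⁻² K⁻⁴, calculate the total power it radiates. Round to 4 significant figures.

Area A = 3.298 × 8.662 = 28.5673 m².
P = εσAT⁴ = 0.9078 × 5.670×10⁻⁸ × 28.5673 × (1126)⁴ = 2.364×10⁶ W.

P ≈ 2.364×10⁶ W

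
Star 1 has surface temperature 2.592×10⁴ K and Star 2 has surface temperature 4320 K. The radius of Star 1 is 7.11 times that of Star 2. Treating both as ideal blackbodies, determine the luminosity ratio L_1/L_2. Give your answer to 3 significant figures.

L_1/L_2 ≈ 6.55×10⁴

L ∝ R²T⁴, so L_1/L_2 = (R_1/R_2)²(T_1/T_2)⁴ = (7.11)² × (2.592×10⁴/4320)⁴ = 50.5521 × 1296.00 = 6.55×10⁴.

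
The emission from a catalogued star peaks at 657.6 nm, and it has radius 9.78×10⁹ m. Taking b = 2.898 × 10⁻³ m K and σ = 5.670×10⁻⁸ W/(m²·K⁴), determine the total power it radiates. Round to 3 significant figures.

Wien's law: T = b/λ_max = 2.898×10⁻³/6.576×10⁻⁷ = 4406.93 K.
Surface area A = 4πR² = 4π(9.78×10⁹ m)² = 1.20195×10²¹ m².
Then P = σAT⁴ = 5.670×10⁻⁸×1.20195×10²¹×(4406.93)⁴ = 2.57×10²⁸ W.

P ≈ 2.57×10²⁸ W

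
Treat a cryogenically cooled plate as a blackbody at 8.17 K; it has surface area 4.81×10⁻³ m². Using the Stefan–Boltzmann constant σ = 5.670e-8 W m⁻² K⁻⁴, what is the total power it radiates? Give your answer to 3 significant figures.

Area A = 4.81×10⁻³ m².
P = σAT⁴ = 5.670×10⁻⁸ × 4.81×10⁻³ × (8.17)⁴ = 1.22×10⁻⁶ W.

P ≈ 1.22×10⁻⁶ W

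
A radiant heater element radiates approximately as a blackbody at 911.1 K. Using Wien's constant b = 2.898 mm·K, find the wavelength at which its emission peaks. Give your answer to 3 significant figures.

Wien's displacement law: λ_max = b/T = (2.898×10⁻³ m·K)/(911.1 K) = 3.181×10⁻⁶ m.
That is 3.18 μm, in the infrared range.

λ_max ≈ 3.18 μm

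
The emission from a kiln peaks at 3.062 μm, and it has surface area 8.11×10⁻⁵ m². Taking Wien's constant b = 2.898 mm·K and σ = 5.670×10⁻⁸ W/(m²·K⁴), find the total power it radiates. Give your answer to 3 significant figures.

Wien's law: T = b/λ_max = 2.898×10⁻³/3.062×10⁻⁶ = 946.440 K.
Area A = 8.11×10⁻⁵ m².
Then P = σAT⁴ = 5.670×10⁻⁸×8.11×10⁻⁵×(946.440)⁴ = 3.69 W.

P ≈ 3.69 W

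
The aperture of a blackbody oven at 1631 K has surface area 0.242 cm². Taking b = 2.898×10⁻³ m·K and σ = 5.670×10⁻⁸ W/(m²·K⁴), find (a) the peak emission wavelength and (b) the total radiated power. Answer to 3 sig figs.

λ_max ≈ 1.78×10³ nm; P ≈ 9.71 W

(a) λ_max = b/T = 2.898×10⁻³/1631 = 1.777×10⁻⁶ m = 1.78×10³ nm.
Area A = 0.242 cm² = 2.42×10⁻⁵ m².
(b) P = σAT⁴ = 5.670×10⁻⁸×2.42×10⁻⁵×(1631)⁴ = 9.71 W.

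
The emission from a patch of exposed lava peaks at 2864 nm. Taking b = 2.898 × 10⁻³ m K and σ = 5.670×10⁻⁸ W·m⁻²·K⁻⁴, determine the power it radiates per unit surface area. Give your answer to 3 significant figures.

Wien's law: T = b/λ_max = 2.898×10⁻³/2.864×10⁻⁶ = 1011.87 K.
Then I = σT⁴ = 5.670×10⁻⁸×(1011.87)⁴ = 5.94×10⁴ W/m².

I ≈ 5.94×10⁴ W/m²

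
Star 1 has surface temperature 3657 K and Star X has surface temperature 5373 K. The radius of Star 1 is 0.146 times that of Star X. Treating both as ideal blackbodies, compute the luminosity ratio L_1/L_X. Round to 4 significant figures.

L ∝ R²T⁴, so L_1/L_X = (R_1/R_X)²(T_1/T_X)⁴ = (0.146)² × (3657/5373)⁴ = 0.021316 × 0.214601 = 4.574×10⁻³.

L_1/L_X ≈ 4.574×10⁻³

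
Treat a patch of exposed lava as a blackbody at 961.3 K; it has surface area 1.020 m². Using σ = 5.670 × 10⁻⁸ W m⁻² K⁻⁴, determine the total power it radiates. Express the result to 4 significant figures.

P ≈ 4.939×10⁴ W

Area A = 1.020 m².
P = σAT⁴ = 5.670×10⁻⁸ × 1.020 × (961.3)⁴ = 4.939×10⁴ W.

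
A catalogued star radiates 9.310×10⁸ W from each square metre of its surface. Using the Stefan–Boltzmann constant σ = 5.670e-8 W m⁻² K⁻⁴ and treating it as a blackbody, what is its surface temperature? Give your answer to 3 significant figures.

T ≈ 1.13×10⁴ K

I = σT⁴, so T = (I/σ)^(1/4) = (9.310×10⁸/(5.670×10⁻⁸))^(1/4) = 1.13×10⁴ K.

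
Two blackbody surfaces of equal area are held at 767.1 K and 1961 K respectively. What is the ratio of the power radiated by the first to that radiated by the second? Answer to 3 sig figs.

P₁/P₂ ≈ 0.0234

With equal areas, P₁/P₂ = (T₁/T₂)⁴ = (767.1/1961)⁴ = 0.0234.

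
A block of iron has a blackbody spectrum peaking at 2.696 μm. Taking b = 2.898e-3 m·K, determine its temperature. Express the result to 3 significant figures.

T ≈ 1.07×10³ K

Wien's law gives T = b/λ_max = (2.898×10⁻³ m·K)/(2.696×10⁻⁶ m) = 1.07×10³ K.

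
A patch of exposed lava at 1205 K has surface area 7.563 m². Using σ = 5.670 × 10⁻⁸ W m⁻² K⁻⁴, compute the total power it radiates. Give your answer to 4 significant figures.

P ≈ 9.041×10⁵ W

Area A = 7.563 m².
P = σAT⁴ = 5.670×10⁻⁸ × 7.563 × (1205)⁴ = 9.041×10⁵ W.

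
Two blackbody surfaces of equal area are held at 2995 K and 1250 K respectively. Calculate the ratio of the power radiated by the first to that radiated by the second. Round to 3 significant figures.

With equal areas, P₁/P₂ = (T₁/T₂)⁴ = (2995/1250)⁴ = 33.0.

P₁/P₂ ≈ 33.0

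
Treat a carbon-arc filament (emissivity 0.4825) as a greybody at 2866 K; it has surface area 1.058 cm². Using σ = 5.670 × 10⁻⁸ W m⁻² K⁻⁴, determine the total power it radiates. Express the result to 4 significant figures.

P ≈ 195.3 W

Area A = 1.058 cm² = 1.058×10⁻⁴ m².
P = εσAT⁴ = 0.4825 × 5.670×10⁻⁸ × 1.058×10⁻⁴ × (2866)⁴ = 195.3 W.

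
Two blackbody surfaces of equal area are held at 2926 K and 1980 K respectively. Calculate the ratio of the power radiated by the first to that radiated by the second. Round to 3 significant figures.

P₁/P₂ ≈ 4.77

With equal areas, P₁/P₂ = (T₁/T₂)⁴ = (2926/1980)⁴ = 4.77.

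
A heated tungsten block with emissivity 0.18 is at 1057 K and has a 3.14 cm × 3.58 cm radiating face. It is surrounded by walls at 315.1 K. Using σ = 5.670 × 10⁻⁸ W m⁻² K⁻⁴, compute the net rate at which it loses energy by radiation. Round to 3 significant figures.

Area A = 0.0314 × 0.0358 = 1.12412×10⁻³ m².
Net radiated power P_net = εσA(T⁴ − T₀⁴) = 0.18×5.670×10⁻⁸×1.12412×10⁻³×(1057⁴ − 315.1⁴).
T⁴ − T₀⁴ = 1.24825×10¹² − 9.85811×10⁹ = 1.23839×10¹² K⁴, so P_net = 14.2 W.

Net loss ≈ 14.2 W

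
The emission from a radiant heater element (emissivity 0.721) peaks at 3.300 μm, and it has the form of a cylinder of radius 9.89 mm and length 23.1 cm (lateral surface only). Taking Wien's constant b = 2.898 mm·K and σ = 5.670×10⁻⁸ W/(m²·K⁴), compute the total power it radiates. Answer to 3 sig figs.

P ≈ 349 W

Wien's law: T = b/λ_max = 2.898×10⁻³/3.300×10⁻⁶ = 878.182 K.
Lateral area A = 2πrL = 2π×9.89×10⁻³×0.231 = 0.0143545 m².
Then P = εσAT⁴ = 0.721×5.670×10⁻⁸×0.0143545×(878.182)⁴ = 349 W.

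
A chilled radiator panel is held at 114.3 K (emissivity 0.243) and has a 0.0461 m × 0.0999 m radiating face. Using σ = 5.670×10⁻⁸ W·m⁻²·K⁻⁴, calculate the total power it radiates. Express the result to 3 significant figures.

Area A = 0.0461 × 0.0999 = 4.60539×10⁻³ m².
P = εσAT⁴ = 0.243 × 5.670×10⁻⁸ × 4.60539×10⁻³ × (114.3)⁴ = 0.0108 W.

P ≈ 0.0108 W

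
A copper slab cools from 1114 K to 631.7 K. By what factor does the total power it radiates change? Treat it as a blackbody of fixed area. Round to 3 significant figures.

P ∝ T⁴, so P₂/P₁ = (T₂/T₁)⁴ = (631.7/1114)⁴ = (0.567056)⁴ = 0.103.

P₂/P₁ ≈ 0.103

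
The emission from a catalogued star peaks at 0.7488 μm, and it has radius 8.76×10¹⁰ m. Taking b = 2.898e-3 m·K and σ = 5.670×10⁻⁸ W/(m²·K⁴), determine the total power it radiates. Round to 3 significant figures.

Wien's law: T = b/λ_max = 2.898×10⁻³/7.488×10⁻⁷ = 3870.19 K.
Surface area A = 4πR² = 4π(8.76×10¹⁰ m)² = 9.64313×10²² m².
Then P = σAT⁴ = 5.670×10⁻⁸×9.64313×10²²×(3870.19)⁴ = 1.23×10³⁰ W.

P ≈ 1.23×10³⁰ W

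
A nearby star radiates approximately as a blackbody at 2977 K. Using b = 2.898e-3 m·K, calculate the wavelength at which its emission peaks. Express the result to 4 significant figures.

Wien's displacement law: λ_max = b/T = (2.898×10⁻³ m·K)/(2977 K) = 9.7346×10⁻⁷ m.
That is 973.5 nm, in the infrared range.

λ_max ≈ 973.5 nm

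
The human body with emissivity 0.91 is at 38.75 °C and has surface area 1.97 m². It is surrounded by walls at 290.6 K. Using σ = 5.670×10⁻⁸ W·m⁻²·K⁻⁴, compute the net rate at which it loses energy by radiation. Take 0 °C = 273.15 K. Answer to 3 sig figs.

Net loss ≈ 237 W

T = 38.75 °C + 273.15 = 311.90 K.
Area A = 1.97 m².
Net radiated power P_net = εσA(T⁴ − T₀⁴) = 0.91×5.670×10⁻⁸×1.97×(311.90⁴ − 290.6⁴).
T⁴ − T₀⁴ = 9.46371×10⁹ − 7.13153×10⁹ = 2.33218×10⁹ K⁴, so P_net = 237 W.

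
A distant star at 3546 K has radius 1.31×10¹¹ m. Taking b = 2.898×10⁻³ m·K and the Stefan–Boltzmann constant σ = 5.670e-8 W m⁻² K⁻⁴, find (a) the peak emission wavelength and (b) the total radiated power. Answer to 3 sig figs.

(a) λ_max = b/T = 2.898×10⁻³/3546 = 8.173×10⁻⁷ m = 0.817 μm.
Surface area A = 4πR² = 4π(1.31×10¹¹ m)² = 2.15651×10²³ m².
(b) P = σAT⁴ = 5.670×10⁻⁸×2.15651×10²³×(3546)⁴ = 1.93×10³⁰ W.

λ_max ≈ 0.817 μm; P ≈ 1.93×10³⁰ W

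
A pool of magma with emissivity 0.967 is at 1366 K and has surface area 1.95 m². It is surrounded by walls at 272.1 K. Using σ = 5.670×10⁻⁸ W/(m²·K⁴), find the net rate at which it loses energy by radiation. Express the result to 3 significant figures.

Area A = 1.95 m².
Net radiated power P_net = εσA(T⁴ − T₀⁴) = 0.967×5.670×10⁻⁸×1.95×(1366⁴ − 272.1⁴).
T⁴ − T₀⁴ = 3.48179×10¹² − 5.48169×10⁹ = 3.47631×10¹² K⁴, so P_net = 3.72×10⁵ W.

Net loss ≈ 3.72×10⁵ W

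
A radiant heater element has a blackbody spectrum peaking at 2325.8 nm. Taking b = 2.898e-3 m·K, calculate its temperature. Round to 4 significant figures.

T ≈ 1246 K

Wien's law gives T = b/λ_max = (2.898×10⁻³ m·K)/(2.3258×10⁻⁶ m) = 1246 K.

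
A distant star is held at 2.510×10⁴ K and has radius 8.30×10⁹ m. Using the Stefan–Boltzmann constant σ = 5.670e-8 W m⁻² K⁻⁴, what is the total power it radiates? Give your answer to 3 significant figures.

Surface area A = 4πR² = 4π(8.30×10⁹ m)² = 8.65697×10²⁰ m².
P = σAT⁴ = 5.670×10⁻⁸ × 8.65697×10²⁰ × (2.510×10⁴)⁴ = 1.95×10³¹ W.

P ≈ 1.95×10³¹ W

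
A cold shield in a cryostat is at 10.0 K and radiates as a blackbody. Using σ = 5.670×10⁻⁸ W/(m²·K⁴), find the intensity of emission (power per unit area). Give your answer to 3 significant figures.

Stefan–Boltzmann: I = σT⁴ = 5.670×10⁻⁸ × (10.0)⁴ = 5.67×10⁻⁴ W/m².

I ≈ 5.67×10⁻⁴ W/m²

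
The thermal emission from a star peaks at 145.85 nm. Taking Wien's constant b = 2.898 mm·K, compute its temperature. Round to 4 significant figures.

Wien's law gives T = b/λ_max = (2.898×10⁻³ m·K)/(1.4585×10⁻⁷ m) = 1.987×10⁴ K.

T ≈ 1.987×10⁴ K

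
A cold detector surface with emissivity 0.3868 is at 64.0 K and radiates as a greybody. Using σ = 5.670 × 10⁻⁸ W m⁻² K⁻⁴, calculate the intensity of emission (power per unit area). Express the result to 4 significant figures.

Stefan–Boltzmann: I = εσT⁴ = 0.3868 × 5.670×10⁻⁸ × (64.0)⁴ = 0.3680 W/m².

I ≈ 0.3680 W/m²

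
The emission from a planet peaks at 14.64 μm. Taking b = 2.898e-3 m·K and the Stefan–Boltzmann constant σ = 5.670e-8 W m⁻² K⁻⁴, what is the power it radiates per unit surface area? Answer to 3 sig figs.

Wien's law: T = b/λ_max = 2.898×10⁻³/1.464×10⁻⁵ = 197.951 K.
Then I = σT⁴ = 5.670×10⁻⁸×(197.951)⁴ = 87.1 W/m².

I ≈ 87.1 W/m²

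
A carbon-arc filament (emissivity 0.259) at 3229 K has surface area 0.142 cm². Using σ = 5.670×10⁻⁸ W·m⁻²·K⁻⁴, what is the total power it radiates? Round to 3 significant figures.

Area A = 0.142 cm² = 1.42×10⁻⁵ m².
P = εσAT⁴ = 0.259 × 5.670×10⁻⁸ × 1.42×10⁻⁵ × (3229)⁴ = 22.7 W.

P ≈ 22.7 W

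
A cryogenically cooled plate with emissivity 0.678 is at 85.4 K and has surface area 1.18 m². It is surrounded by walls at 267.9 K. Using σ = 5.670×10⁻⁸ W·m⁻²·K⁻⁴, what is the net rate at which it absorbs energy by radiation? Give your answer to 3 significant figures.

Area A = 1.18 m².
Net radiated power P_net = εσA(T⁴ − T₀⁴) = 0.678×5.670×10⁻⁸×1.18×(85.4⁴ − 267.9⁴).
T⁴ − T₀⁴ = 5.31902×10⁷ − 5.15099×10⁹ = -5.09780×10⁹ K⁴, so P_net = -231 W — negative, meaning a net gain of 231 W.

Net gain ≈ 231 W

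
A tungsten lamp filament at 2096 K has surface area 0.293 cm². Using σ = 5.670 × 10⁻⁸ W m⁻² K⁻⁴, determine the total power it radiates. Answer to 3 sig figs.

Area A = 0.293 cm² = 2.93×10⁻⁵ m².
P = σAT⁴ = 5.670×10⁻⁸ × 2.93×10⁻⁵ × (2096)⁴ = 32.1 W.

P ≈ 32.1 W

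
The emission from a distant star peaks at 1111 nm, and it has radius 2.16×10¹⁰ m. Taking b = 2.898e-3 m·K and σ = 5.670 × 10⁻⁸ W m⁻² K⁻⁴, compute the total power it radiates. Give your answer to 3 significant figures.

Wien's law: T = b/λ_max = 2.898×10⁻³/1.111×10⁻⁶ = 2608.46 K.
Surface area A = 4πR² = 4π(2.16×10¹⁰ m)² = 5.86297×10²¹ m².
Then P = σAT⁴ = 5.670×10⁻⁸×5.86297×10²¹×(2608.46)⁴ = 1.54×10²⁸ W.

P ≈ 1.54×10²⁸ W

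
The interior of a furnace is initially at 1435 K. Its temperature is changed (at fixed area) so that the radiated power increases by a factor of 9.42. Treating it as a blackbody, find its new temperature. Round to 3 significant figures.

P ∝ T⁴, so T₂/T₁ = (P₂/P₁)^(1/4) = (9.42)^(1/4) = 1.75191.
T₂ = 1435 × 1.75191 = 2.51×10³ K.

T₂ ≈ 2.51×10³ K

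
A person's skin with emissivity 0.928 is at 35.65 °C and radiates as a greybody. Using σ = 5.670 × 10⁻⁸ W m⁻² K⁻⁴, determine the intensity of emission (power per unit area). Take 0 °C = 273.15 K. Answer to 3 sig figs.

I ≈ 478 W/m²

T = 35.65 °C + 273.15 = 308.80 K.
Stefan–Boltzmann: I = εσT⁴ = 0.928 × 5.670×10⁻⁸ × (308.80)⁴ = 478 W/m².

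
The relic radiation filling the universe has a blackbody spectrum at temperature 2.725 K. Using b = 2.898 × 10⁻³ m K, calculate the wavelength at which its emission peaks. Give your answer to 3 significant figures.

Wien's displacement law: λ_max = b/T = (2.898×10⁻³ m·K)/(2.725 K) = 1.063×10⁻³ m.
That is 1.06 mm, in the microwave range.

λ_max ≈ 1.06 mm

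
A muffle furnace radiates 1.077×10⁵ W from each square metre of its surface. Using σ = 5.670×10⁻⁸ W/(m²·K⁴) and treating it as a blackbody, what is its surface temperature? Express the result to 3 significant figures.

T ≈ 1.17×10³ K

I = σT⁴, so T = (I/σ)^(1/4) = (1.077×10⁵/(5.670×10⁻⁸))^(1/4) = 1.17×10³ K.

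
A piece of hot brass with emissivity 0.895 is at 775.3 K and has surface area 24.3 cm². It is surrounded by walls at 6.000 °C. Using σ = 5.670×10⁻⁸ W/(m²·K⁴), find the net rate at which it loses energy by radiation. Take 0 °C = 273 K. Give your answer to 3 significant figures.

Net loss ≈ 43.8 W

Surroundings: T = 6.000 °C + 273 = 279.000 K.
Area A = 24.3 cm² = 2.43×10⁻³ m².
Net radiated power P_net = εσA(T⁴ − T₀⁴) = 0.895×5.670×10⁻⁸×2.43×10⁻³×(775.3⁴ − 279.000⁴).
T⁴ − T₀⁴ = 3.61309×10¹¹ − 6.05922×10⁹ = 3.55250×10¹¹ K⁴, so P_net = 43.8 W.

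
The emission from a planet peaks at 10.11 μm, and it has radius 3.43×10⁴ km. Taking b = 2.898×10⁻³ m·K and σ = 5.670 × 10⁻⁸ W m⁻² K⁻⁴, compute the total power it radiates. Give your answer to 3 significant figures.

P ≈ 5.66×10¹⁸ W

Wien's law: T = b/λ_max = 2.898×10⁻³/1.011×10⁻⁵ = 286.647 K.
Surface area A = 4πR² = 4π(3.43×10⁷ m)² = 1.47842×10¹⁶ m².
Then P = σAT⁴ = 5.670×10⁻⁸×1.47842×10¹⁶×(286.647)⁴ = 5.66×10¹⁸ W.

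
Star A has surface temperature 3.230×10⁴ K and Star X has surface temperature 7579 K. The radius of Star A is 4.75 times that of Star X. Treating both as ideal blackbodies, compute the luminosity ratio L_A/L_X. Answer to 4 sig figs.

L_A/L_X ≈ 7443

L ∝ R²T⁴, so L_A/L_X = (R_A/R_X)²(T_A/T_X)⁴ = (4.75)² × (3.230×10⁴/7579)⁴ = 22.5625 × 329.885 = 7443.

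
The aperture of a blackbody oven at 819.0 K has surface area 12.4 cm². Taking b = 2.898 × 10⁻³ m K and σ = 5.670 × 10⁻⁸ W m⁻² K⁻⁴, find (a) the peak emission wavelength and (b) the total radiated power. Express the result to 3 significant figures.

λ_max ≈ 3.54 μm; P ≈ 31.6 W

(a) λ_max = b/T = 2.898×10⁻³/819.0 = 3.538×10⁻⁶ m = 3.54 μm.
Area A = 12.4 cm² = 1.24×10⁻³ m².
(b) P = σAT⁴ = 5.670×10⁻⁸×1.24×10⁻³×(819.0)⁴ = 31.6 W.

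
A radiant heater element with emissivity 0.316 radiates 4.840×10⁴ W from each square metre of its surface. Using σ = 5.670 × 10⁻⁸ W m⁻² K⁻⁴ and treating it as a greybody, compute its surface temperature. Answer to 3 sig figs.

T ≈ 1.28×10³ K

I = εσT⁴, so T = (I/εσ)^(1/4) = (4.840×10⁴/(0.316×5.670×10⁻⁸))^(1/4) = 1.28×10³ K.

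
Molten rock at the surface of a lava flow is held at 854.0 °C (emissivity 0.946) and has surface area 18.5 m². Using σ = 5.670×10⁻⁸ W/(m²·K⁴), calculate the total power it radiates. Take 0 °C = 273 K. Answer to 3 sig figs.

P ≈ 1.60×10⁶ W

T = 854.0 °C + 273 = 1127.0 K.
Area A = 18.5 m².
P = εσAT⁴ = 0.946 × 5.670×10⁻⁸ × 18.5 × (1127.0)⁴ = 1.60×10⁶ W.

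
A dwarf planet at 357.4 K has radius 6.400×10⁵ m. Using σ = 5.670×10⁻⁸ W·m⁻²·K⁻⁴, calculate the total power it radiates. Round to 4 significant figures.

P ≈ 4.762×10¹⁵ W

Surface area A = 4πR² = 4π(6.400×10⁵ m)² = 5.14719×10¹² m².
P = σAT⁴ = 5.670×10⁻⁸ × 5.14719×10¹² × (357.4)⁴ = 4.762×10¹⁵ W.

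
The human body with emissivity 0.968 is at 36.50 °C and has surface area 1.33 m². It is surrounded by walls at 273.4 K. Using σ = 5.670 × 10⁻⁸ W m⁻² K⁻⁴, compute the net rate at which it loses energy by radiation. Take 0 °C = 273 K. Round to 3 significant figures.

T = 36.50 °C + 273 = 309.50 K.
Area A = 1.33 m².
Net radiated power P_net = εσA(T⁴ − T₀⁴) = 0.968×5.670×10⁻⁸×1.33×(309.50⁴ − 273.4⁴).
T⁴ − T₀⁴ = 9.17577×10⁹ − 5.58720×10⁹ = 3.58857×10⁹ K⁴, so P_net = 262 W.

Net loss ≈ 262 W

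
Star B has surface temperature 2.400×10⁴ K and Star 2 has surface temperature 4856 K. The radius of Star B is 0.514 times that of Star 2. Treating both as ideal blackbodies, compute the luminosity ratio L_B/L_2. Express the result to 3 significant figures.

L_B/L_2 ≈ 158

L ∝ R²T⁴, so L_B/L_2 = (R_B/R_2)²(T_B/T_2)⁴ = (0.514)² × (2.400×10⁴/4856)⁴ = 0.264196 × 596.665 = 158.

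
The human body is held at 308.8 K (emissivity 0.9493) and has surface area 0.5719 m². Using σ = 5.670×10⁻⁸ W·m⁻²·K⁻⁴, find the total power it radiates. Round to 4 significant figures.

P ≈ 279.9 W

Area A = 0.5719 m².
P = εσAT⁴ = 0.9493 × 5.670×10⁻⁸ × 0.5719 × (308.8)⁴ = 279.9 W.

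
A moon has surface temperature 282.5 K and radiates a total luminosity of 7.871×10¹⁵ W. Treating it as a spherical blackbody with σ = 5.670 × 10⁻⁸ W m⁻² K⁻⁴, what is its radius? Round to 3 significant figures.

L = 4πR²σT⁴ ⇒ R = √(L/(4πσT⁴)).
σT⁴ = 361.124 W/m², so R = √(7.871×10¹⁵/(4π×361.124)) = 1.32×10⁶ m.

R ≈ 1.32×10⁶ m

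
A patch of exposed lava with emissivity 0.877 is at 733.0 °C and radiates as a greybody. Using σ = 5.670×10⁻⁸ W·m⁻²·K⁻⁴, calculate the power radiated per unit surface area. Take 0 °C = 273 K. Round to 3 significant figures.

I ≈ 5.09×10⁴ W/m²

T = 733.0 °C + 273 = 1006.0 K.
Stefan–Boltzmann: I = εσT⁴ = 0.877 × 5.670×10⁻⁸ × (1006.0)⁴ = 5.09×10⁴ W/m².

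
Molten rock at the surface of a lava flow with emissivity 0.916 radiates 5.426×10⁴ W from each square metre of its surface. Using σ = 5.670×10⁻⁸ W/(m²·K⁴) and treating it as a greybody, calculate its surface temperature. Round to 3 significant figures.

I = εσT⁴, so T = (I/εσ)^(1/4) = (5.426×10⁴/(0.916×5.670×10⁻⁸))^(1/4) = 1.01×10³ K.

T ≈ 1.01×10³ K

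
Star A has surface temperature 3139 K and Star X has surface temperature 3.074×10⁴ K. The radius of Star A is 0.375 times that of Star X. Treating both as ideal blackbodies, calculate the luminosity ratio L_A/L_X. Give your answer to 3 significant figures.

L_A/L_X ≈ 1.53×10⁻⁵

L ∝ R²T⁴, so L_A/L_X = (R_A/R_X)²(T_A/T_X)⁴ = (0.375)² × (3139/3.074×10⁴)⁴ = 0.140625 × 1.08730×10⁻⁴ = 1.53×10⁻⁵.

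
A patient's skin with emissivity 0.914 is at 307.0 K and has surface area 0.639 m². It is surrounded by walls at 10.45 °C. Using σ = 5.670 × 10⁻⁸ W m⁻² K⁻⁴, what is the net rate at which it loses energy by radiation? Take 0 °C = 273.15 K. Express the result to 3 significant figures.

Surroundings: T = 10.45 °C + 273.15 = 283.60 K.
Area A = 0.639 m².
Net radiated power P_net = εσA(T⁴ − T₀⁴) = 0.914×5.670×10⁻⁸×0.639×(307.0⁴ − 283.60⁴).
T⁴ − T₀⁴ = 8.88287×10⁹ − 6.46882×10⁹ = 2.41405×10⁹ K⁴, so P_net = 79.9 W.

Net loss ≈ 79.9 W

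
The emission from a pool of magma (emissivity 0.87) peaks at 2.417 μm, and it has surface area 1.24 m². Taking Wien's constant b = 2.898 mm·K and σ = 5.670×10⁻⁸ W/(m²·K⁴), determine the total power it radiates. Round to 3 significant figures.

P ≈ 1.26×10⁵ W

Wien's law: T = b/λ_max = 2.898×10⁻³/2.417×10⁻⁶ = 1199.01 K.
Area A = 1.24 m².
Then P = εσAT⁴ = 0.87×5.670×10⁻⁸×1.24×(1199.01)⁴ = 1.26×10⁵ W.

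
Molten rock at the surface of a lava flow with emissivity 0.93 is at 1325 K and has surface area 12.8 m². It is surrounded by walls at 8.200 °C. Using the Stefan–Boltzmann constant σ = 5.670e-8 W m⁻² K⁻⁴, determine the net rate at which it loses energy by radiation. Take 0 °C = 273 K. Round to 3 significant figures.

Surroundings: T = 8.200 °C + 273 = 281.200 K.
Area A = 12.8 m².
Net radiated power P_net = εσA(T⁴ − T₀⁴) = 0.93×5.670×10⁻⁸×12.8×(1325⁴ − 281.200⁴).
T⁴ − T₀⁴ = 3.08222×10¹² − 6.25261×10⁹ = 3.07597×10¹² K⁴, so P_net = 2.08×10⁶ W.

Net loss ≈ 2.08×10⁶ W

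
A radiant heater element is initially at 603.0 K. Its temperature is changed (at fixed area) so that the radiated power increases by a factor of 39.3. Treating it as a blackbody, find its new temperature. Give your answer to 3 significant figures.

P ∝ T⁴, so T₂/T₁ = (P₂/P₁)^(1/4) = (39.3)^(1/4) = 2.50379.
T₂ = 603.0 × 2.50379 = 1.51×10³ K.

T₂ ≈ 1.51×10³ K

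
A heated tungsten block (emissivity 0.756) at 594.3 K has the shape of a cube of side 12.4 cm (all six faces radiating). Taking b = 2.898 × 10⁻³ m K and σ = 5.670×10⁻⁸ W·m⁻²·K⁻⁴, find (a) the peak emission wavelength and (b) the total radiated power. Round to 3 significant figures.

(a) λ_max = b/T = 2.898×10⁻³/594.3 = 4.876×10⁻⁶ m = 4.88 μm.
Area A = 6s² = 6×(0.124 m)² = 0.092256 m².
(b) P = εσAT⁴ = 0.756×5.670×10⁻⁸×0.092256×(594.3)⁴ = 493 W.

λ_max ≈ 4.88 μm; P ≈ 493 W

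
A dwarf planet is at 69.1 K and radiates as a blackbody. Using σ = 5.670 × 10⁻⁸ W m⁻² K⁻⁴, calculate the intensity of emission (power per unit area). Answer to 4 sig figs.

I ≈ 1.293 W/m²

Stefan–Boltzmann: I = σT⁴ = 5.670×10⁻⁸ × (69.1)⁴ = 1.293 W/m².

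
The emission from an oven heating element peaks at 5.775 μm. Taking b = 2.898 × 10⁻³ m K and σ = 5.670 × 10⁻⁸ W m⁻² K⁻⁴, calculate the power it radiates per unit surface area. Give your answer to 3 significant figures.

I ≈ 3.60×10³ W/m²

Wien's law: T = b/λ_max = 2.898×10⁻³/5.775×10⁻⁶ = 501.818 K.
Then I = σT⁴ = 5.670×10⁻⁸×(501.818)⁴ = 3.60×10³ W/m².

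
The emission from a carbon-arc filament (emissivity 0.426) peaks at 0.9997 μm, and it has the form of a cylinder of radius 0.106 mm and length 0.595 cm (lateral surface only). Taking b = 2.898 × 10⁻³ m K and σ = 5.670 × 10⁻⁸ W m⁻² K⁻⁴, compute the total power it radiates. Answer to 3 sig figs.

Wien's law: T = b/λ_max = 2.898×10⁻³/9.997×10⁻⁷ = 2898.87 K.
Lateral area A = 2πrL = 2π×1.06×10⁻⁴×5.95×10⁻³ = 3.96280×10⁻⁶ m².
Then P = εσAT⁴ = 0.426×5.670×10⁻⁸×3.96280×10⁻⁶×(2898.87)⁴ = 6.76 W.

P ≈ 6.76 W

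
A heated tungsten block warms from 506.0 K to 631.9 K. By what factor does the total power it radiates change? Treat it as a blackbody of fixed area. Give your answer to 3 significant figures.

P ∝ T⁴, so P₂/P₁ = (T₂/T₁)⁴ = (631.9/506.0)⁴ = (1.24881)⁴ = 2.43.

P₂/P₁ ≈ 2.43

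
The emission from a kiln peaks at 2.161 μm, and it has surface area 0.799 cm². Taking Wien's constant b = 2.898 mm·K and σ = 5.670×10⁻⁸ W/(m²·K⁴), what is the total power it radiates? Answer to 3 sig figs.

P ≈ 14.7 W

Wien's law: T = b/λ_max = 2.898×10⁻³/2.161×10⁻⁶ = 1341.05 K.
Area A = 0.799 cm² = 7.99×10⁻⁵ m².
Then P = σAT⁴ = 5.670×10⁻⁸×7.99×10⁻⁵×(1341.05)⁴ = 14.7 W.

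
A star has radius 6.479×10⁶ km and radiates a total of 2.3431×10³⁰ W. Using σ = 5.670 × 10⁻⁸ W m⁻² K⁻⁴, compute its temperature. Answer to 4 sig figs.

Surface area A = 4πR² = 4π(6.479×10⁹ m)² = 5.27504×10²⁰ m².
P = σAT⁴ ⇒ T = (P/(σA))^(1/4) = (2.3431×10³⁰/(5.670×10⁻⁸×5.27504×10²⁰))^(1/4) = 1.673×10⁴ K.

T ≈ 1.673×10⁴ K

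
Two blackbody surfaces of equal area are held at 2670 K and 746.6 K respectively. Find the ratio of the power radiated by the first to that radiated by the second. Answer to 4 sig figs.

P₁/P₂ ≈ 163.6

With equal areas, P₁/P₂ = (T₁/T₂)⁴ = (2670/746.6)⁴ = 163.6.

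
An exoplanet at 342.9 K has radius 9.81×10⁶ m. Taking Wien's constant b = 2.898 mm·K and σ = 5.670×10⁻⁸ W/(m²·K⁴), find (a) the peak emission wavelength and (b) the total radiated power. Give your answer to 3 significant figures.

λ_max ≈ 8.45 μm; P ≈ 9.48×10¹⁷ W

(a) λ_max = b/T = 2.898×10⁻³/342.9 = 8.451×10⁻⁶ m = 8.45 μm.
Surface area A = 4πR² = 4π(9.81×10⁶ m)² = 1.20934×10¹⁵ m².
(b) P = σAT⁴ = 5.670×10⁻⁸×1.20934×10¹⁵×(342.9)⁴ = 9.48×10¹⁷ W.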